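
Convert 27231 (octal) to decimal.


Positional values:
Position 0: 1 × 8^0 = 1
Position 1: 3 × 8^1 = 24
Position 2: 2 × 8^2 = 128
Position 3: 7 × 8^3 = 3584
Position 4: 2 × 8^4 = 8192
Sum = 1 + 24 + 128 + 3584 + 8192
= 11929


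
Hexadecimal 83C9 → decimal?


Positional values:
Position 0: 9 × 16^0 = 9 × 1 = 9
Position 1: C × 16^1 = 12 × 16 = 192
Position 2: 3 × 16^2 = 3 × 256 = 768
Position 3: 8 × 16^3 = 8 × 4096 = 32768
Sum = 9 + 192 + 768 + 32768
= 33737


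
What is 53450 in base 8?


Divide by 8 repeatedly:
53450 ÷ 8 = 6681 remainder 2
6681 ÷ 8 = 835 remainder 1
835 ÷ 8 = 104 remainder 3
104 ÷ 8 = 13 remainder 0
13 ÷ 8 = 1 remainder 5
1 ÷ 8 = 0 remainder 1
Reading remainders bottom-up:
= 0o150312


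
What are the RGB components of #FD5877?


Hex: #FD5877
R = FD₁₆ = 253
G = 58₁₆ = 88
B = 77₁₆ = 119
= RGB(253, 88, 119)


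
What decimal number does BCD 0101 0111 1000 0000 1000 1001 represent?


Each 4-bit group → digit:
  0101 → 5
  0111 → 7
  1000 → 8
  0000 → 0
  1000 → 8
  1001 → 9
= 578089


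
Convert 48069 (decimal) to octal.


Divide by 8 repeatedly:
48069 ÷ 8 = 6008 remainder 5
6008 ÷ 8 = 751 remainder 0
751 ÷ 8 = 93 remainder 7
93 ÷ 8 = 11 remainder 5
11 ÷ 8 = 1 remainder 3
1 ÷ 8 = 0 remainder 1
Reading remainders bottom-up:
= 0o135705


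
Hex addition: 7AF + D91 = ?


Align and add column by column (LSB to MSB, each column mod 16 with carry):
  07AF
+ 0D91
  ----
  col 0: F(15) + 1(1) + 0 (carry in) = 16 → 0(0), carry out 1
  col 1: A(10) + 9(9) + 1 (carry in) = 20 → 4(4), carry out 1
  col 2: 7(7) + D(13) + 1 (carry in) = 21 → 5(5), carry out 1
  col 3: 0(0) + 0(0) + 1 (carry in) = 1 → 1(1), carry out 0
Reading digits MSB→LSB: 1540
Strip leading zeros: 1540
= 0x1540


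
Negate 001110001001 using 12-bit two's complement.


Original: 001110001001
Step 1 - Invert all bits: 110001110110
Step 2 - Add 1: 110001110110 + 1
= 110001110111 (represents -905)


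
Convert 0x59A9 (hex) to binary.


Each hex digit → 4 binary bits:
  5 = 0101
  9 = 1001
  A = 1010
  9 = 1001
Concatenate: 0101 1001 1010 1001
= 0101100110101001


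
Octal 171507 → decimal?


Positional values:
Position 0: 7 × 8^0 = 7
Position 1: 0 × 8^1 = 0
Position 2: 5 × 8^2 = 320
Position 3: 1 × 8^3 = 512
Position 4: 7 × 8^4 = 28672
Position 5: 1 × 8^5 = 32768
Sum = 7 + 0 + 320 + 512 + 28672 + 32768
= 62279


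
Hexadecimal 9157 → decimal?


Positional values:
Position 0: 7 × 16^0 = 7 × 1 = 7
Position 1: 5 × 16^1 = 5 × 16 = 80
Position 2: 1 × 16^2 = 1 × 256 = 256
Position 3: 9 × 16^3 = 9 × 4096 = 36864
Sum = 7 + 80 + 256 + 36864
= 37207


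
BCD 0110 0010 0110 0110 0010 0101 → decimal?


Each 4-bit group → digit:
  0110 → 6
  0010 → 2
  0110 → 6
  0110 → 6
  0010 → 2
  0101 → 5
= 626625


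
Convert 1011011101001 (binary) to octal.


Group into 3-bit groups: 001011011101001
  001 = 1
  011 = 3
  011 = 3
  101 = 5
  001 = 1
= 0o13351


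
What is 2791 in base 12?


Divide by 12 repeatedly:
2791 ÷ 12 = 232 remainder 7
232 ÷ 12 = 19 remainder 4
19 ÷ 12 = 1 remainder 7
1 ÷ 12 = 0 remainder 1
Reading remainders bottom-up:
= 1747


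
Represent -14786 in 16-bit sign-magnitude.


Sign bit: 1 (negative)
Magnitude: 14786 = 011100111000010
= 1011100111000010


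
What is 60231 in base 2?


Divide by 2 repeatedly:
60231 ÷ 2 = 30115 remainder 1
30115 ÷ 2 = 15057 remainder 1
15057 ÷ 2 = 7528 remainder 1
7528 ÷ 2 = 3764 remainder 0
3764 ÷ 2 = 1882 remainder 0
1882 ÷ 2 = 941 remainder 0
941 ÷ 2 = 470 remainder 1
470 ÷ 2 = 235 remainder 0
235 ÷ 2 = 117 remainder 1
117 ÷ 2 = 58 remainder 1
58 ÷ 2 = 29 remainder 0
29 ÷ 2 = 14 remainder 1
14 ÷ 2 = 7 remainder 0
7 ÷ 2 = 3 remainder 1
3 ÷ 2 = 1 remainder 1
1 ÷ 2 = 0 remainder 1
Reading remainders bottom-up:
= 1110101101000111


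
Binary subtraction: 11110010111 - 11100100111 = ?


Align and subtract column by column (LSB to MSB, borrowing when needed):
  11110010111
- 11100100111
  -----------
  col 0: (1 - 0 borrow-in) - 1 → 1 - 1 = 0, borrow out 0
  col 1: (1 - 0 borrow-in) - 1 → 1 - 1 = 0, borrow out 0
  col 2: (1 - 0 borrow-in) - 1 → 1 - 1 = 0, borrow out 0
  col 3: (0 - 0 borrow-in) - 0 → 0 - 0 = 0, borrow out 0
  col 4: (1 - 0 borrow-in) - 0 → 1 - 0 = 1, borrow out 0
  col 5: (0 - 0 borrow-in) - 1 → borrow from next column: (0+2) - 1 = 1, borrow out 1
  col 6: (0 - 1 borrow-in) - 0 → borrow from next column: (-1+2) - 0 = 1, borrow out 1
  col 7: (1 - 1 borrow-in) - 0 → 0 - 0 = 0, borrow out 0
  col 8: (1 - 0 borrow-in) - 1 → 1 - 1 = 0, borrow out 0
  col 9: (1 - 0 borrow-in) - 1 → 1 - 1 = 0, borrow out 0
  col 10: (1 - 0 borrow-in) - 1 → 1 - 1 = 0, borrow out 0
Reading bits MSB→LSB: 00001110000
Strip leading zeros: 1110000
= 1110000


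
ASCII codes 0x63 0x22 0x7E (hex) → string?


Codes (hex): 0x63 0x22 0x7E
Per-code ASCII lookup:
  0x63 = 99  (range 97-122: lowercase, 99 - 97 = 2) → 'c'
  0x22 = 34  (special character) → '"'
  0x7E = 126  (special character) → '~'
= 'c"~'


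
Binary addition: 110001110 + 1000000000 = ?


Align and add column by column (LSB to MSB, carry propagating):
  00110001110
+ 01000000000
  -----------
  col 0: 0 + 0 + 0 (carry in) = 0 → bit 0, carry out 0
  col 1: 1 + 0 + 0 (carry in) = 1 → bit 1, carry out 0
  col 2: 1 + 0 + 0 (carry in) = 1 → bit 1, carry out 0
  col 3: 1 + 0 + 0 (carry in) = 1 → bit 1, carry out 0
  col 4: 0 + 0 + 0 (carry in) = 0 → bit 0, carry out 0
  col 5: 0 + 0 + 0 (carry in) = 0 → bit 0, carry out 0
  col 6: 0 + 0 + 0 (carry in) = 0 → bit 0, carry out 0
  col 7: 1 + 0 + 0 (carry in) = 1 → bit 1, carry out 0
  col 8: 1 + 0 + 0 (carry in) = 1 → bit 1, carry out 0
  col 9: 0 + 1 + 0 (carry in) = 1 → bit 1, carry out 0
  col 10: 0 + 0 + 0 (carry in) = 0 → bit 0, carry out 0
Reading bits MSB→LSB: 01110001110
Strip leading zeros: 1110001110
= 1110001110


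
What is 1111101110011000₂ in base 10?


Positional values:
Bit 3: 1 × 2^3 = 8
Bit 4: 1 × 2^4 = 16
Bit 7: 1 × 2^7 = 128
Bit 8: 1 × 2^8 = 256
Bit 9: 1 × 2^9 = 512
Bit 11: 1 × 2^11 = 2048
Bit 12: 1 × 2^12 = 4096
Bit 13: 1 × 2^13 = 8192
Bit 14: 1 × 2^14 = 16384
Bit 15: 1 × 2^15 = 32768
Sum = 8 + 16 + 128 + 256 + 512 + 2048 + 4096 + 8192 + 16384 + 32768
= 64408


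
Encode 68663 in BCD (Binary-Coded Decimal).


Each digit → 4-bit binary:
  6 → 0110
  8 → 1000
  6 → 0110
  6 → 0110
  3 → 0011
= 0110 1000 0110 0110 0011


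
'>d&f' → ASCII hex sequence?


String: '>d&f'  (4 characters)
Per-character ASCII lookup:
  '>': special character: '>' = 62 → 0x3E
  'd': lowercase starts at 97: 'd' = 97 + 3 = 100 → 0x64
  '&': special character: '&' = 38 → 0x26
  'f': lowercase starts at 97: 'f' = 97 + 5 = 102 → 0x66
= 0x3E 0x64 0x26 0x66


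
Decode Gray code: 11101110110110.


Gray code: 11101110110110
MSB stays the same: 1
Each subsequent bit = prev_binary XOR current_gray:
  B[1] = 1 XOR 1 = 0
  B[2] = 0 XOR 1 = 1
  B[3] = 1 XOR 0 = 1
  B[4] = 1 XOR 1 = 0
  B[5] = 0 XOR 1 = 1
  B[6] = 1 XOR 1 = 0
  B[7] = 0 XOR 0 = 0
  B[8] = 0 XOR 1 = 1
  B[9] = 1 XOR 1 = 0
  B[10] = 0 XOR 0 = 0
  B[11] = 0 XOR 1 = 1
  B[12] = 1 XOR 1 = 0
  B[13] = 0 XOR 0 = 0
= 10110100100100 (11556 decimal)


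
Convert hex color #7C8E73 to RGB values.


Hex: #7C8E73
R = 7C₁₆ = 124
G = 8E₁₆ = 142
B = 73₁₆ = 115
= RGB(124, 142, 115)


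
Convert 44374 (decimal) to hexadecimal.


Divide by 16 repeatedly:
44374 ÷ 16 = 2773 remainder 6 (6)
2773 ÷ 16 = 173 remainder 5 (5)
173 ÷ 16 = 10 remainder 13 (D)
10 ÷ 16 = 0 remainder 10 (A)
Reading remainders bottom-up:
= 0xAD56


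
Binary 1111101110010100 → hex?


Group into 4-bit nibbles: 1111101110010100
  1111 = F
  1011 = B
  1001 = 9
  0100 = 4
= 0xFB94


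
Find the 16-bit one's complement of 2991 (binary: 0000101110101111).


Original: 0000101110101111
Invert all bits:
  bit 0: 0 → 1
  bit 1: 0 → 1
  bit 2: 0 → 1
  bit 3: 0 → 1
  bit 4: 1 → 0
  bit 5: 0 → 1
  bit 6: 1 → 0
  bit 7: 1 → 0
  bit 8: 1 → 0
  bit 9: 0 → 1
  bit 10: 1 → 0
  bit 11: 0 → 1
  bit 12: 1 → 0
  bit 13: 1 → 0
  bit 14: 1 → 0
  bit 15: 1 → 0
= 1111010001010000


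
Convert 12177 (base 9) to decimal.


Positional values (base 9):
  7 × 9^0 = 7 × 1 = 7
  7 × 9^1 = 7 × 9 = 63
  1 × 9^2 = 1 × 81 = 81
  2 × 9^3 = 2 × 729 = 1458
  1 × 9^4 = 1 × 6561 = 6561
Sum = 7 + 63 + 81 + 1458 + 6561
= 8170


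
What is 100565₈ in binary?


Each octal digit → 3 binary bits:
  1 = 001
  0 = 000
  0 = 000
  5 = 101
  6 = 110
  5 = 101
Concatenate: 001 000 000 101 110 101
= 001000000101110101


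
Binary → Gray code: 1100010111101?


Binary: 1100010111101
Gray code: G = B XOR (B >> 1)
B >> 1 = 0110001011110
1100010111101 XOR 0110001011110:
  1 XOR 0 = 1
  1 XOR 1 = 0
  0 XOR 1 = 1
  0 XOR 0 = 0
  0 XOR 0 = 0
  1 XOR 0 = 1
  0 XOR 1 = 1
  1 XOR 0 = 1
  1 XOR 1 = 0
  1 XOR 1 = 0
  1 XOR 1 = 0
  0 XOR 1 = 1
  1 XOR 0 = 1
= 1010011100011


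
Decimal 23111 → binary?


Divide by 2 repeatedly:
23111 ÷ 2 = 11555 remainder 1
11555 ÷ 2 = 5777 remainder 1
5777 ÷ 2 = 2888 remainder 1
2888 ÷ 2 = 1444 remainder 0
1444 ÷ 2 = 722 remainder 0
722 ÷ 2 = 361 remainder 0
361 ÷ 2 = 180 remainder 1
180 ÷ 2 = 90 remainder 0
90 ÷ 2 = 45 remainder 0
45 ÷ 2 = 22 remainder 1
22 ÷ 2 = 11 remainder 0
11 ÷ 2 = 5 remainder 1
5 ÷ 2 = 2 remainder 1
2 ÷ 2 = 1 remainder 0
1 ÷ 2 = 0 remainder 1
Reading remainders bottom-up:
= 101101001000111


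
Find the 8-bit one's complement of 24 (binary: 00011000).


Original: 00011000
Invert all bits:
  bit 0: 0 → 1
  bit 1: 0 → 1
  bit 2: 0 → 1
  bit 3: 1 → 0
  bit 4: 1 → 0
  bit 5: 0 → 1
  bit 6: 0 → 1
  bit 7: 0 → 1
= 11100111


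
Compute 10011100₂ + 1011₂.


Align and add column by column (LSB to MSB, carry propagating):
  010011100
+ 000001011
  ---------
  col 0: 0 + 1 + 0 (carry in) = 1 → bit 1, carry out 0
  col 1: 0 + 1 + 0 (carry in) = 1 → bit 1, carry out 0
  col 2: 1 + 0 + 0 (carry in) = 1 → bit 1, carry out 0
  col 3: 1 + 1 + 0 (carry in) = 2 → bit 0, carry out 1
  col 4: 1 + 0 + 1 (carry in) = 2 → bit 0, carry out 1
  col 5: 0 + 0 + 1 (carry in) = 1 → bit 1, carry out 0
  col 6: 0 + 0 + 0 (carry in) = 0 → bit 0, carry out 0
  col 7: 1 + 0 + 0 (carry in) = 1 → bit 1, carry out 0
  col 8: 0 + 0 + 0 (carry in) = 0 → bit 0, carry out 0
Reading bits MSB→LSB: 010100111
Strip leading zeros: 10100111
= 10100111


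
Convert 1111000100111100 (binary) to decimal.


Positional values:
Bit 2: 1 × 2^2 = 4
Bit 3: 1 × 2^3 = 8
Bit 4: 1 × 2^4 = 16
Bit 5: 1 × 2^5 = 32
Bit 8: 1 × 2^8 = 256
Bit 12: 1 × 2^12 = 4096
Bit 13: 1 × 2^13 = 8192
Bit 14: 1 × 2^14 = 16384
Bit 15: 1 × 2^15 = 32768
Sum = 4 + 8 + 16 + 32 + 256 + 4096 + 8192 + 16384 + 32768
= 61756


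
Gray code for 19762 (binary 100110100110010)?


Binary: 100110100110010
Gray code: G = B XOR (B >> 1)
B >> 1 = 010011010011001
100110100110010 XOR 010011010011001:
  1 XOR 0 = 1
  0 XOR 1 = 1
  0 XOR 0 = 0
  1 XOR 0 = 1
  1 XOR 1 = 0
  0 XOR 1 = 1
  1 XOR 0 = 1
  0 XOR 1 = 1
  0 XOR 0 = 0
  1 XOR 0 = 1
  1 XOR 1 = 0
  0 XOR 1 = 1
  0 XOR 0 = 0
  1 XOR 0 = 1
  0 XOR 1 = 1
= 110101110101011


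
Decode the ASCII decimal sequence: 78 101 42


Codes (decimal): 78 101 42
Per-code ASCII lookup:
  78  (range 65-90: uppercase, 78 - 65 = 13) → 'N'
  101  (range 97-122: lowercase, 101 - 97 = 4) → 'e'
  42  (special character) → '*'
= 'Ne*'


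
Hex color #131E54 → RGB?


Hex: #131E54
R = 13₁₆ = 19
G = 1E₁₆ = 30
B = 54₁₆ = 84
= RGB(19, 30, 84)


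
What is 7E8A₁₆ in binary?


Each hex digit → 4 binary bits:
  7 = 0111
  E = 1110
  8 = 1000
  A = 1010
Concatenate: 0111 1110 1000 1010
= 0111111010001010


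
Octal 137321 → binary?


Each octal digit → 3 binary bits:
  1 = 001
  3 = 011
  7 = 111
  3 = 011
  2 = 010
  1 = 001
Concatenate: 001 011 111 011 010 001
= 001011111011010001


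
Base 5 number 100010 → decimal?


Positional values (base 5):
  0 × 5^0 = 0 × 1 = 0
  1 × 5^1 = 1 × 5 = 5
  0 × 5^2 = 0 × 25 = 0
  0 × 5^3 = 0 × 125 = 0
  0 × 5^4 = 0 × 625 = 0
  1 × 5^5 = 1 × 3125 = 3125
Sum = 0 + 5 + 0 + 0 + 0 + 3125
= 3130


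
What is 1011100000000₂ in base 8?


Group into 3-bit groups: 001011100000000
  001 = 1
  011 = 3
  100 = 4
  000 = 0
  000 = 0
= 0o13400


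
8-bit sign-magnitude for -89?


Sign bit: 1 (negative)
Magnitude: 89 = 1011001
= 11011001


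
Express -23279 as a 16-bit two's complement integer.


Original: 0101101011101111
Step 1 - Invert all bits: 1010010100010000
Step 2 - Add 1: 1010010100010000 + 1
= 1010010100010001 (represents -23279)


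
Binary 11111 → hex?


Group into 4-bit nibbles: 00011111
  0001 = 1
  1111 = F
= 0x1F


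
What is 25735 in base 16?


Divide by 16 repeatedly:
25735 ÷ 16 = 1608 remainder 7 (7)
1608 ÷ 16 = 100 remainder 8 (8)
100 ÷ 16 = 6 remainder 4 (4)
6 ÷ 16 = 0 remainder 6 (6)
Reading remainders bottom-up:
= 0x6487


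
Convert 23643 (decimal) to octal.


Divide by 8 repeatedly:
23643 ÷ 8 = 2955 remainder 3
2955 ÷ 8 = 369 remainder 3
369 ÷ 8 = 46 remainder 1
46 ÷ 8 = 5 remainder 6
5 ÷ 8 = 0 remainder 5
Reading remainders bottom-up:
= 0o56133


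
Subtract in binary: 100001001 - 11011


Align and subtract column by column (LSB to MSB, borrowing when needed):
  100001001
- 000011011
  ---------
  col 0: (1 - 0 borrow-in) - 1 → 1 - 1 = 0, borrow out 0
  col 1: (0 - 0 borrow-in) - 1 → borrow from next column: (0+2) - 1 = 1, borrow out 1
  col 2: (0 - 1 borrow-in) - 0 → borrow from next column: (-1+2) - 0 = 1, borrow out 1
  col 3: (1 - 1 borrow-in) - 1 → borrow from next column: (0+2) - 1 = 1, borrow out 1
  col 4: (0 - 1 borrow-in) - 1 → borrow from next column: (-1+2) - 1 = 0, borrow out 1
  col 5: (0 - 1 borrow-in) - 0 → borrow from next column: (-1+2) - 0 = 1, borrow out 1
  col 6: (0 - 1 borrow-in) - 0 → borrow from next column: (-1+2) - 0 = 1, borrow out 1
  col 7: (0 - 1 borrow-in) - 0 → borrow from next column: (-1+2) - 0 = 1, borrow out 1
  col 8: (1 - 1 borrow-in) - 0 → 0 - 0 = 0, borrow out 0
Reading bits MSB→LSB: 011101110
Strip leading zeros: 11101110
= 11101110


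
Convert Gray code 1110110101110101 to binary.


Gray code: 1110110101110101
MSB stays the same: 1
Each subsequent bit = prev_binary XOR current_gray:
  B[1] = 1 XOR 1 = 0
  B[2] = 0 XOR 1 = 1
  B[3] = 1 XOR 0 = 1
  B[4] = 1 XOR 1 = 0
  B[5] = 0 XOR 1 = 1
  B[6] = 1 XOR 0 = 1
  B[7] = 1 XOR 1 = 0
  B[8] = 0 XOR 0 = 0
  B[9] = 0 XOR 1 = 1
  B[10] = 1 XOR 1 = 0
  B[11] = 0 XOR 1 = 1
  B[12] = 1 XOR 0 = 1
  B[13] = 1 XOR 1 = 0
  B[14] = 0 XOR 0 = 0
  B[15] = 0 XOR 1 = 1
= 1011011001011001 (46681 decimal)


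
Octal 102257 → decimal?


Positional values:
Position 0: 7 × 8^0 = 7
Position 1: 5 × 8^1 = 40
Position 2: 2 × 8^2 = 128
Position 3: 2 × 8^3 = 1024
Position 4: 0 × 8^4 = 0
Position 5: 1 × 8^5 = 32768
Sum = 7 + 40 + 128 + 1024 + 0 + 32768
= 33967


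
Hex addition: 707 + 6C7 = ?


Align and add column by column (LSB to MSB, each column mod 16 with carry):
  0707
+ 06C7
  ----
  col 0: 7(7) + 7(7) + 0 (carry in) = 14 → E(14), carry out 0
  col 1: 0(0) + C(12) + 0 (carry in) = 12 → C(12), carry out 0
  col 2: 7(7) + 6(6) + 0 (carry in) = 13 → D(13), carry out 0
  col 3: 0(0) + 0(0) + 0 (carry in) = 0 → 0(0), carry out 0
Reading digits MSB→LSB: 0DCE
Strip leading zeros: DCE
= 0xDCE


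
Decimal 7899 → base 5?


Divide by 5 repeatedly:
7899 ÷ 5 = 1579 remainder 4
1579 ÷ 5 = 315 remainder 4
315 ÷ 5 = 63 remainder 0
63 ÷ 5 = 12 remainder 3
12 ÷ 5 = 2 remainder 2
2 ÷ 5 = 0 remainder 2
Reading remainders bottom-up:
= 223044


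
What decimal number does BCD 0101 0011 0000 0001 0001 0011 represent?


Each 4-bit group → digit:
  0101 → 5
  0011 → 3
  0000 → 0
  0001 → 1
  0001 → 1
  0011 → 3
= 530113


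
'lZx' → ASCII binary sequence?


String: 'lZx'  (3 characters)
Per-character ASCII lookup:
  'l': lowercase starts at 97: 'l' = 97 + 11 = 108 → 1101100
  'Z': uppercase starts at 65: 'Z' = 65 + 25 = 90 → 1011010
  'x': lowercase starts at 97: 'x' = 97 + 23 = 120 → 1111000
= 1101100 1011010 1111000


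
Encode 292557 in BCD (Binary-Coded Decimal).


Each digit → 4-bit binary:
  2 → 0010
  9 → 1001
  2 → 0010
  5 → 0101
  5 → 0101
  7 → 0111
= 0010 1001 0010 0101 0101 0111


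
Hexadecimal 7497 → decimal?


Positional values:
Position 0: 7 × 16^0 = 7 × 1 = 7
Position 1: 9 × 16^1 = 9 × 16 = 144
Position 2: 4 × 16^2 = 4 × 256 = 1024
Position 3: 7 × 16^3 = 7 × 4096 = 28672
Sum = 7 + 144 + 1024 + 28672
= 29847


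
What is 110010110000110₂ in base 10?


Positional values:
Bit 1: 1 × 2^1 = 2
Bit 2: 1 × 2^2 = 4
Bit 7: 1 × 2^7 = 128
Bit 8: 1 × 2^8 = 256
Bit 10: 1 × 2^10 = 1024
Bit 13: 1 × 2^13 = 8192
Bit 14: 1 × 2^14 = 16384
Sum = 2 + 4 + 128 + 256 + 1024 + 8192 + 16384
= 25990


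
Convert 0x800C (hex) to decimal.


Positional values:
Position 0: C × 16^0 = 12 × 1 = 12
Position 1: 0 × 16^1 = 0 × 16 = 0
Position 2: 0 × 16^2 = 0 × 256 = 0
Position 3: 8 × 16^3 = 8 × 4096 = 32768
Sum = 12 + 0 + 0 + 32768
= 32780


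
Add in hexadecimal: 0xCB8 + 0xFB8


Align and add column by column (LSB to MSB, each column mod 16 with carry):
  0CB8
+ 0FB8
  ----
  col 0: 8(8) + 8(8) + 0 (carry in) = 16 → 0(0), carry out 1
  col 1: B(11) + B(11) + 1 (carry in) = 23 → 7(7), carry out 1
  col 2: C(12) + F(15) + 1 (carry in) = 28 → C(12), carry out 1
  col 3: 0(0) + 0(0) + 1 (carry in) = 1 → 1(1), carry out 0
Reading digits MSB→LSB: 1C70
Strip leading zeros: 1C70
= 0x1C70


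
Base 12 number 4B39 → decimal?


Positional values (base 12):
  9 × 12^0 = 9 × 1 = 9
  3 × 12^1 = 3 × 12 = 36
  B × 12^2 = 11 × 144 = 1584
  4 × 12^3 = 4 × 1728 = 6912
Sum = 9 + 36 + 1584 + 6912
= 8541


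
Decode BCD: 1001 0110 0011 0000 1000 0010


Each 4-bit group → digit:
  1001 → 9
  0110 → 6
  0011 → 3
  0000 → 0
  1000 → 8
  0010 → 2
= 963082


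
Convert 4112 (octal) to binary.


Each octal digit → 3 binary bits:
  4 = 100
  1 = 001
  1 = 001
  2 = 010
Concatenate: 100 001 001 010
= 100001001010


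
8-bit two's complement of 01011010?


Original: 01011010
Step 1 - Invert all bits: 10100101
Step 2 - Add 1: 10100101 + 1
= 10100110 (represents -90)


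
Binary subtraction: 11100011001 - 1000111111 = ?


Align and subtract column by column (LSB to MSB, borrowing when needed):
  11100011001
- 01000111111
  -----------
  col 0: (1 - 0 borrow-in) - 1 → 1 - 1 = 0, borrow out 0
  col 1: (0 - 0 borrow-in) - 1 → borrow from next column: (0+2) - 1 = 1, borrow out 1
  col 2: (0 - 1 borrow-in) - 1 → borrow from next column: (-1+2) - 1 = 0, borrow out 1
  col 3: (1 - 1 borrow-in) - 1 → borrow from next column: (0+2) - 1 = 1, borrow out 1
  col 4: (1 - 1 borrow-in) - 1 → borrow from next column: (0+2) - 1 = 1, borrow out 1
  col 5: (0 - 1 borrow-in) - 1 → borrow from next column: (-1+2) - 1 = 0, borrow out 1
  col 6: (0 - 1 borrow-in) - 0 → borrow from next column: (-1+2) - 0 = 1, borrow out 1
  col 7: (0 - 1 borrow-in) - 0 → borrow from next column: (-1+2) - 0 = 1, borrow out 1
  col 8: (1 - 1 borrow-in) - 0 → 0 - 0 = 0, borrow out 0
  col 9: (1 - 0 borrow-in) - 1 → 1 - 1 = 0, borrow out 0
  col 10: (1 - 0 borrow-in) - 0 → 1 - 0 = 1, borrow out 0
Reading bits MSB→LSB: 10011011010
Strip leading zeros: 10011011010
= 10011011010


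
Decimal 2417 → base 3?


Divide by 3 repeatedly:
2417 ÷ 3 = 805 remainder 2
805 ÷ 3 = 268 remainder 1
268 ÷ 3 = 89 remainder 1
89 ÷ 3 = 29 remainder 2
29 ÷ 3 = 9 remainder 2
9 ÷ 3 = 3 remainder 0
3 ÷ 3 = 1 remainder 0
1 ÷ 3 = 0 remainder 1
Reading remainders bottom-up:
= 10022112


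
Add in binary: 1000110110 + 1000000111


Align and add column by column (LSB to MSB, carry propagating):
  01000110110
+ 01000000111
  -----------
  col 0: 0 + 1 + 0 (carry in) = 1 → bit 1, carry out 0
  col 1: 1 + 1 + 0 (carry in) = 2 → bit 0, carry out 1
  col 2: 1 + 1 + 1 (carry in) = 3 → bit 1, carry out 1
  col 3: 0 + 0 + 1 (carry in) = 1 → bit 1, carry out 0
  col 4: 1 + 0 + 0 (carry in) = 1 → bit 1, carry out 0
  col 5: 1 + 0 + 0 (carry in) = 1 → bit 1, carry out 0
  col 6: 0 + 0 + 0 (carry in) = 0 → bit 0, carry out 0
  col 7: 0 + 0 + 0 (carry in) = 0 → bit 0, carry out 0
  col 8: 0 + 0 + 0 (carry in) = 0 → bit 0, carry out 0
  col 9: 1 + 1 + 0 (carry in) = 2 → bit 0, carry out 1
  col 10: 0 + 0 + 1 (carry in) = 1 → bit 1, carry out 0
Reading bits MSB→LSB: 10000111101
Strip leading zeros: 10000111101
= 10000111101


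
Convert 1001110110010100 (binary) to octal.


Group into 3-bit groups: 001001110110010100
  001 = 1
  001 = 1
  110 = 6
  110 = 6
  010 = 2
  100 = 4
= 0o116624


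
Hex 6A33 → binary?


Each hex digit → 4 binary bits:
  6 = 0110
  A = 1010
  3 = 0011
  3 = 0011
Concatenate: 0110 1010 0011 0011
= 0110101000110011


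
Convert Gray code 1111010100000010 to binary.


Gray code: 1111010100000010
MSB stays the same: 1
Each subsequent bit = prev_binary XOR current_gray:
  B[1] = 1 XOR 1 = 0
  B[2] = 0 XOR 1 = 1
  B[3] = 1 XOR 1 = 0
  B[4] = 0 XOR 0 = 0
  B[5] = 0 XOR 1 = 1
  B[6] = 1 XOR 0 = 1
  B[7] = 1 XOR 1 = 0
  B[8] = 0 XOR 0 = 0
  B[9] = 0 XOR 0 = 0
  B[10] = 0 XOR 0 = 0
  B[11] = 0 XOR 0 = 0
  B[12] = 0 XOR 0 = 0
  B[13] = 0 XOR 0 = 0
  B[14] = 0 XOR 1 = 1
  B[15] = 1 XOR 0 = 1
= 1010011000000011 (42499 decimal)


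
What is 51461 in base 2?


Divide by 2 repeatedly:
51461 ÷ 2 = 25730 remainder 1
25730 ÷ 2 = 12865 remainder 0
12865 ÷ 2 = 6432 remainder 1
6432 ÷ 2 = 3216 remainder 0
3216 ÷ 2 = 1608 remainder 0
1608 ÷ 2 = 804 remainder 0
804 ÷ 2 = 402 remainder 0
402 ÷ 2 = 201 remainder 0
201 ÷ 2 = 100 remainder 1
100 ÷ 2 = 50 remainder 0
50 ÷ 2 = 25 remainder 0
25 ÷ 2 = 12 remainder 1
12 ÷ 2 = 6 remainder 0
6 ÷ 2 = 3 remainder 0
3 ÷ 2 = 1 remainder 1
1 ÷ 2 = 0 remainder 1
Reading remainders bottom-up:
= 1100100100000101


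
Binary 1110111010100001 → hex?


Group into 4-bit nibbles: 1110111010100001
  1110 = E
  1110 = E
  1010 = A
  0001 = 1
= 0xEEA1


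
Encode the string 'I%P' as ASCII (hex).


String: 'I%P'  (3 characters)
Per-character ASCII lookup:
  'I': uppercase starts at 65: 'I' = 65 + 8 = 73 → 0x49
  '%': special character: '%' = 37 → 0x25
  'P': uppercase starts at 65: 'P' = 65 + 15 = 80 → 0x50
= 0x49 0x25 0x50


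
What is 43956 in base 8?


Divide by 8 repeatedly:
43956 ÷ 8 = 5494 remainder 4
5494 ÷ 8 = 686 remainder 6
686 ÷ 8 = 85 remainder 6
85 ÷ 8 = 10 remainder 5
10 ÷ 8 = 1 remainder 2
1 ÷ 8 = 0 remainder 1
Reading remainders bottom-up:
= 0o125664


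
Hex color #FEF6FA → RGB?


Hex: #FEF6FA
R = FE₁₆ = 254
G = F6₁₆ = 246
B = FA₁₆ = 250
= RGB(254, 246, 250)


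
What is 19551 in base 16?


Divide by 16 repeatedly:
19551 ÷ 16 = 1221 remainder 15 (F)
1221 ÷ 16 = 76 remainder 5 (5)
76 ÷ 16 = 4 remainder 12 (C)
4 ÷ 16 = 0 remainder 4 (4)
Reading remainders bottom-up:
= 0x4C5F


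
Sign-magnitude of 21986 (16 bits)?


Sign bit: 0 (positive)
Magnitude: 21986 = 101010111100010
= 0101010111100010


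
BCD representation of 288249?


Each digit → 4-bit binary:
  2 → 0010
  8 → 1000
  8 → 1000
  2 → 0010
  4 → 0100
  9 → 1001
= 0010 1000 1000 0010 0100 1001


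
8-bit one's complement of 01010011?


Original: 01010011
Invert all bits:
  bit 0: 0 → 1
  bit 1: 1 → 0
  bit 2: 0 → 1
  bit 3: 1 → 0
  bit 4: 0 → 1
  bit 5: 0 → 1
  bit 6: 1 → 0
  bit 7: 1 → 0
= 10101100


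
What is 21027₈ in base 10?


Positional values:
Position 0: 7 × 8^0 = 7
Position 1: 2 × 8^1 = 16
Position 2: 0 × 8^2 = 0
Position 3: 1 × 8^3 = 512
Position 4: 2 × 8^4 = 8192
Sum = 7 + 16 + 0 + 512 + 8192
= 8727


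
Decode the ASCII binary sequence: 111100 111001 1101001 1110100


Codes (binary): 111100 111001 1101001 1110100
Per-code ASCII lookup:
  111100 = 60  (special character) → '<'
  111001 = 57  (range 48-57: digits, 57 - 48 = 9) → '9'
  1101001 = 105  (range 97-122: lowercase, 105 - 97 = 8) → 'i'
  1110100 = 116  (range 97-122: lowercase, 116 - 97 = 19) → 't'
= '<9it'


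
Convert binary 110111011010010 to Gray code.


Binary: 110111011010010
Gray code: G = B XOR (B >> 1)
B >> 1 = 011011101101001
110111011010010 XOR 011011101101001:
  1 XOR 0 = 1
  1 XOR 1 = 0
  0 XOR 1 = 1
  1 XOR 0 = 1
  1 XOR 1 = 0
  1 XOR 1 = 0
  0 XOR 1 = 1
  1 XOR 0 = 1
  1 XOR 1 = 0
  0 XOR 1 = 1
  1 XOR 0 = 1
  0 XOR 1 = 1
  0 XOR 0 = 0
  1 XOR 0 = 1
  0 XOR 1 = 1
= 101100110111011


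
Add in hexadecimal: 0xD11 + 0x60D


Align and add column by column (LSB to MSB, each column mod 16 with carry):
  0D11
+ 060D
  ----
  col 0: 1(1) + D(13) + 0 (carry in) = 14 → E(14), carry out 0
  col 1: 1(1) + 0(0) + 0 (carry in) = 1 → 1(1), carry out 0
  col 2: D(13) + 6(6) + 0 (carry in) = 19 → 3(3), carry out 1
  col 3: 0(0) + 0(0) + 1 (carry in) = 1 → 1(1), carry out 0
Reading digits MSB→LSB: 131E
Strip leading zeros: 131E
= 0x131E


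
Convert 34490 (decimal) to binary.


Divide by 2 repeatedly:
34490 ÷ 2 = 17245 remainder 0
17245 ÷ 2 = 8622 remainder 1
8622 ÷ 2 = 4311 remainder 0
4311 ÷ 2 = 2155 remainder 1
2155 ÷ 2 = 1077 remainder 1
1077 ÷ 2 = 538 remainder 1
538 ÷ 2 = 269 remainder 0
269 ÷ 2 = 134 remainder 1
134 ÷ 2 = 67 remainder 0
67 ÷ 2 = 33 remainder 1
33 ÷ 2 = 16 remainder 1
16 ÷ 2 = 8 remainder 0
8 ÷ 2 = 4 remainder 0
4 ÷ 2 = 2 remainder 0
2 ÷ 2 = 1 remainder 0
1 ÷ 2 = 0 remainder 1
Reading remainders bottom-up:
= 1000011010111010


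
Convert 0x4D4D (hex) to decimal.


Positional values:
Position 0: D × 16^0 = 13 × 1 = 13
Position 1: 4 × 16^1 = 4 × 16 = 64
Position 2: D × 16^2 = 13 × 256 = 3328
Position 3: 4 × 16^3 = 4 × 4096 = 16384
Sum = 13 + 64 + 3328 + 16384
= 19789


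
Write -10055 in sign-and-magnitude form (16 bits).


Sign bit: 1 (negative)
Magnitude: 10055 = 010011101000111
= 1010011101000111


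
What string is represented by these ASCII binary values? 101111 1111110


Codes (binary): 101111 1111110
Per-code ASCII lookup:
  101111 = 47  (special character) → '/'
  1111110 = 126  (special character) → '~'
= '/~'


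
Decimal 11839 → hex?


Divide by 16 repeatedly:
11839 ÷ 16 = 739 remainder 15 (F)
739 ÷ 16 = 46 remainder 3 (3)
46 ÷ 16 = 2 remainder 14 (E)
2 ÷ 16 = 0 remainder 2 (2)
Reading remainders bottom-up:
= 0x2E3F


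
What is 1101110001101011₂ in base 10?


Positional values:
Bit 0: 1 × 2^0 = 1
Bit 1: 1 × 2^1 = 2
Bit 3: 1 × 2^3 = 8
Bit 5: 1 × 2^5 = 32
Bit 6: 1 × 2^6 = 64
Bit 10: 1 × 2^10 = 1024
Bit 11: 1 × 2^11 = 2048
Bit 12: 1 × 2^12 = 4096
Bit 14: 1 × 2^14 = 16384
Bit 15: 1 × 2^15 = 32768
Sum = 1 + 2 + 8 + 32 + 64 + 1024 + 2048 + 4096 + 16384 + 32768
= 56427


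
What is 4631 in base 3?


Divide by 3 repeatedly:
4631 ÷ 3 = 1543 remainder 2
1543 ÷ 3 = 514 remainder 1
514 ÷ 3 = 171 remainder 1
171 ÷ 3 = 57 remainder 0
57 ÷ 3 = 19 remainder 0
19 ÷ 3 = 6 remainder 1
6 ÷ 3 = 2 remainder 0
2 ÷ 3 = 0 remainder 2
Reading remainders bottom-up:
= 20100112


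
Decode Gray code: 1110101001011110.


Gray code: 1110101001011110
MSB stays the same: 1
Each subsequent bit = prev_binary XOR current_gray:
  B[1] = 1 XOR 1 = 0
  B[2] = 0 XOR 1 = 1
  B[3] = 1 XOR 0 = 1
  B[4] = 1 XOR 1 = 0
  B[5] = 0 XOR 0 = 0
  B[6] = 0 XOR 1 = 1
  B[7] = 1 XOR 0 = 1
  B[8] = 1 XOR 0 = 1
  B[9] = 1 XOR 1 = 0
  B[10] = 0 XOR 0 = 0
  B[11] = 0 XOR 1 = 1
  B[12] = 1 XOR 1 = 0
  B[13] = 0 XOR 1 = 1
  B[14] = 1 XOR 1 = 0
  B[15] = 0 XOR 0 = 0
= 1011001110010100 (45972 decimal)


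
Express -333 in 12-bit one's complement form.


Original: 000101001101
Invert all bits:
  bit 0: 0 → 1
  bit 1: 0 → 1
  bit 2: 0 → 1
  bit 3: 1 → 0
  bit 4: 0 → 1
  bit 5: 1 → 0
  bit 6: 0 → 1
  bit 7: 0 → 1
  bit 8: 1 → 0
  bit 9: 1 → 0
  bit 10: 0 → 1
  bit 11: 1 → 0
= 111010110010


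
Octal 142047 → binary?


Each octal digit → 3 binary bits:
  1 = 001
  4 = 100
  2 = 010
  0 = 000
  4 = 100
  7 = 111
Concatenate: 001 100 010 000 100 111
= 001100010000100111


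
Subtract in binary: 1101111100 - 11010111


Align and subtract column by column (LSB to MSB, borrowing when needed):
  1101111100
- 0011010111
  ----------
  col 0: (0 - 0 borrow-in) - 1 → borrow from next column: (0+2) - 1 = 1, borrow out 1
  col 1: (0 - 1 borrow-in) - 1 → borrow from next column: (-1+2) - 1 = 0, borrow out 1
  col 2: (1 - 1 borrow-in) - 1 → borrow from next column: (0+2) - 1 = 1, borrow out 1
  col 3: (1 - 1 borrow-in) - 0 → 0 - 0 = 0, borrow out 0
  col 4: (1 - 0 borrow-in) - 1 → 1 - 1 = 0, borrow out 0
  col 5: (1 - 0 borrow-in) - 0 → 1 - 0 = 1, borrow out 0
  col 6: (1 - 0 borrow-in) - 1 → 1 - 1 = 0, borrow out 0
  col 7: (0 - 0 borrow-in) - 1 → borrow from next column: (0+2) - 1 = 1, borrow out 1
  col 8: (1 - 1 borrow-in) - 0 → 0 - 0 = 0, borrow out 0
  col 9: (1 - 0 borrow-in) - 0 → 1 - 0 = 1, borrow out 0
Reading bits MSB→LSB: 1010100101
Strip leading zeros: 1010100101
= 1010100101


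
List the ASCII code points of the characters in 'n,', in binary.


String: 'n,'  (2 characters)
Per-character ASCII lookup:
  'n': lowercase starts at 97: 'n' = 97 + 13 = 110 → 1101110
  ',': special character: ',' = 44 → 101100
= 1101110 101100


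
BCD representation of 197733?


Each digit → 4-bit binary:
  1 → 0001
  9 → 1001
  7 → 0111
  7 → 0111
  3 → 0011
  3 → 0011
= 0001 1001 0111 0111 0011 0011


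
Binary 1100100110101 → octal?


Group into 3-bit groups: 001100100110101
  001 = 1
  100 = 4
  100 = 4
  110 = 6
  101 = 5
= 0o14465


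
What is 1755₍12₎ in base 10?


Positional values (base 12):
  5 × 12^0 = 5 × 1 = 5
  5 × 12^1 = 5 × 12 = 60
  7 × 12^2 = 7 × 144 = 1008
  1 × 12^3 = 1 × 1728 = 1728
Sum = 5 + 60 + 1008 + 1728
= 2801


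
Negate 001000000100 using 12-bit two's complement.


Original: 001000000100
Step 1 - Invert all bits: 110111111011
Step 2 - Add 1: 110111111011 + 1
= 110111111100 (represents -516)


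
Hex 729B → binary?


Each hex digit → 4 binary bits:
  7 = 0111
  2 = 0010
  9 = 1001
  B = 1011
Concatenate: 0111 0010 1001 1011
= 0111001010011011


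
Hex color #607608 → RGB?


Hex: #607608
R = 60₁₆ = 96
G = 76₁₆ = 118
B = 08₁₆ = 8
= RGB(96, 118, 8)


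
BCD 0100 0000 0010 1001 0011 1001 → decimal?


Each 4-bit group → digit:
  0100 → 4
  0000 → 0
  0010 → 2
  1001 → 9
  0011 → 3
  1001 → 9
= 402939


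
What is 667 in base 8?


Divide by 8 repeatedly:
667 ÷ 8 = 83 remainder 3
83 ÷ 8 = 10 remainder 3
10 ÷ 8 = 1 remainder 2
1 ÷ 8 = 0 remainder 1
Reading remainders bottom-up:
= 0o1233


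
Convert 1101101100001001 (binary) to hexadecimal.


Group into 4-bit nibbles: 1101101100001001
  1101 = D
  1011 = B
  0000 = 0
  1001 = 9
= 0xDB09


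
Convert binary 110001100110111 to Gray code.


Binary: 110001100110111
Gray code: G = B XOR (B >> 1)
B >> 1 = 011000110011011
110001100110111 XOR 011000110011011:
  1 XOR 0 = 1
  1 XOR 1 = 0
  0 XOR 1 = 1
  0 XOR 0 = 0
  0 XOR 0 = 0
  1 XOR 0 = 1
  1 XOR 1 = 0
  0 XOR 1 = 1
  0 XOR 0 = 0
  1 XOR 0 = 1
  1 XOR 1 = 0
  0 XOR 1 = 1
  1 XOR 0 = 1
  1 XOR 1 = 0
  1 XOR 1 = 0
= 101001010101100


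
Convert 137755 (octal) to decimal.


Positional values:
Position 0: 5 × 8^0 = 5
Position 1: 5 × 8^1 = 40
Position 2: 7 × 8^2 = 448
Position 3: 7 × 8^3 = 3584
Position 4: 3 × 8^4 = 12288
Position 5: 1 × 8^5 = 32768
Sum = 5 + 40 + 448 + 3584 + 12288 + 32768
= 49133


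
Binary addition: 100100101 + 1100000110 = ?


Align and add column by column (LSB to MSB, carry propagating):
  00100100101
+ 01100000110
  -----------
  col 0: 1 + 0 + 0 (carry in) = 1 → bit 1, carry out 0
  col 1: 0 + 1 + 0 (carry in) = 1 → bit 1, carry out 0
  col 2: 1 + 1 + 0 (carry in) = 2 → bit 0, carry out 1
  col 3: 0 + 0 + 1 (carry in) = 1 → bit 1, carry out 0
  col 4: 0 + 0 + 0 (carry in) = 0 → bit 0, carry out 0
  col 5: 1 + 0 + 0 (carry in) = 1 → bit 1, carry out 0
  col 6: 0 + 0 + 0 (carry in) = 0 → bit 0, carry out 0
  col 7: 0 + 0 + 0 (carry in) = 0 → bit 0, carry out 0
  col 8: 1 + 1 + 0 (carry in) = 2 → bit 0, carry out 1
  col 9: 0 + 1 + 1 (carry in) = 2 → bit 0, carry out 1
  col 10: 0 + 0 + 1 (carry in) = 1 → bit 1, carry out 0
Reading bits MSB→LSB: 10000101011
Strip leading zeros: 10000101011
= 10000101011


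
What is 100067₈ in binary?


Each octal digit → 3 binary bits:
  1 = 001
  0 = 000
  0 = 000
  0 = 000
  6 = 110
  7 = 111
Concatenate: 001 000 000 000 110 111
= 001000000000110111


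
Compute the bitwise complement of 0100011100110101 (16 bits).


Original: 0100011100110101
Invert all bits:
  bit 0: 0 → 1
  bit 1: 1 → 0
  bit 2: 0 → 1
  bit 3: 0 → 1
  bit 4: 0 → 1
  bit 5: 1 → 0
  bit 6: 1 → 0
  bit 7: 1 → 0
  bit 8: 0 → 1
  bit 9: 0 → 1
  bit 10: 1 → 0
  bit 11: 1 → 0
  bit 12: 0 → 1
  bit 13: 1 → 0
  bit 14: 0 → 1
  bit 15: 1 → 0
= 1011100011001010


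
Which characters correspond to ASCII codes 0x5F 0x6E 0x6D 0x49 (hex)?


Codes (hex): 0x5F 0x6E 0x6D 0x49
Per-code ASCII lookup:
  0x5F = 95  (special character) → '_'
  0x6E = 110  (range 97-122: lowercase, 110 - 97 = 13) → 'n'
  0x6D = 109  (range 97-122: lowercase, 109 - 97 = 12) → 'm'
  0x49 = 73  (range 65-90: uppercase, 73 - 65 = 8) → 'I'
= '_nmI'


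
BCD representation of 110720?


Each digit → 4-bit binary:
  1 → 0001
  1 → 0001
  0 → 0000
  7 → 0111
  2 → 0010
  0 → 0000
= 0001 0001 0000 0111 0010 0000


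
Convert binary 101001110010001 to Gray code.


Binary: 101001110010001
Gray code: G = B XOR (B >> 1)
B >> 1 = 010100111001000
101001110010001 XOR 010100111001000:
  1 XOR 0 = 1
  0 XOR 1 = 1
  1 XOR 0 = 1
  0 XOR 1 = 1
  0 XOR 0 = 0
  1 XOR 0 = 1
  1 XOR 1 = 0
  1 XOR 1 = 0
  0 XOR 1 = 1
  0 XOR 0 = 0
  1 XOR 0 = 1
  0 XOR 1 = 1
  0 XOR 0 = 0
  0 XOR 0 = 0
  1 XOR 0 = 1
= 111101001011001


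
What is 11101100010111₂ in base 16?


Group into 4-bit nibbles: 0011101100010111
  0011 = 3
  1011 = B
  0001 = 1
  0111 = 7
= 0x3B17


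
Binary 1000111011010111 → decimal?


Positional values:
Bit 0: 1 × 2^0 = 1
Bit 1: 1 × 2^1 = 2
Bit 2: 1 × 2^2 = 4
Bit 4: 1 × 2^4 = 16
Bit 6: 1 × 2^6 = 64
Bit 7: 1 × 2^7 = 128
Bit 9: 1 × 2^9 = 512
Bit 10: 1 × 2^10 = 1024
Bit 11: 1 × 2^11 = 2048
Bit 15: 1 × 2^15 = 32768
Sum = 1 + 2 + 4 + 16 + 64 + 128 + 512 + 1024 + 2048 + 32768
= 36567


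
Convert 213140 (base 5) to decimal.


Positional values (base 5):
  0 × 5^0 = 0 × 1 = 0
  4 × 5^1 = 4 × 5 = 20
  1 × 5^2 = 1 × 25 = 25
  3 × 5^3 = 3 × 125 = 375
  1 × 5^4 = 1 × 625 = 625
  2 × 5^5 = 2 × 3125 = 6250
Sum = 0 + 20 + 25 + 375 + 625 + 6250
= 7295


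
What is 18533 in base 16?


Divide by 16 repeatedly:
18533 ÷ 16 = 1158 remainder 5 (5)
1158 ÷ 16 = 72 remainder 6 (6)
72 ÷ 16 = 4 remainder 8 (8)
4 ÷ 16 = 0 remainder 4 (4)
Reading remainders bottom-up:
= 0x4865


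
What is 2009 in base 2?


Divide by 2 repeatedly:
2009 ÷ 2 = 1004 remainder 1
1004 ÷ 2 = 502 remainder 0
502 ÷ 2 = 251 remainder 0
251 ÷ 2 = 125 remainder 1
125 ÷ 2 = 62 remainder 1
62 ÷ 2 = 31 remainder 0
31 ÷ 2 = 15 remainder 1
15 ÷ 2 = 7 remainder 1
7 ÷ 2 = 3 remainder 1
3 ÷ 2 = 1 remainder 1
1 ÷ 2 = 0 remainder 1
Reading remainders bottom-up:
= 11111011001


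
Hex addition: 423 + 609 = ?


Align and add column by column (LSB to MSB, each column mod 16 with carry):
  0423
+ 0609
  ----
  col 0: 3(3) + 9(9) + 0 (carry in) = 12 → C(12), carry out 0
  col 1: 2(2) + 0(0) + 0 (carry in) = 2 → 2(2), carry out 0
  col 2: 4(4) + 6(6) + 0 (carry in) = 10 → A(10), carry out 0
  col 3: 0(0) + 0(0) + 0 (carry in) = 0 → 0(0), carry out 0
Reading digits MSB→LSB: 0A2C
Strip leading zeros: A2C
= 0xA2C


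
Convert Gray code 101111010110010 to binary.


Gray code: 101111010110010
MSB stays the same: 1
Each subsequent bit = prev_binary XOR current_gray:
  B[1] = 1 XOR 0 = 1
  B[2] = 1 XOR 1 = 0
  B[3] = 0 XOR 1 = 1
  B[4] = 1 XOR 1 = 0
  B[5] = 0 XOR 1 = 1
  B[6] = 1 XOR 0 = 1
  B[7] = 1 XOR 1 = 0
  B[8] = 0 XOR 0 = 0
  B[9] = 0 XOR 1 = 1
  B[10] = 1 XOR 1 = 0
  B[11] = 0 XOR 0 = 0
  B[12] = 0 XOR 0 = 0
  B[13] = 0 XOR 1 = 1
  B[14] = 1 XOR 0 = 1
= 110101100100011 (27427 decimal)


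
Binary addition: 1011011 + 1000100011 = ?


Align and add column by column (LSB to MSB, carry propagating):
  00001011011
+ 01000100011
  -----------
  col 0: 1 + 1 + 0 (carry in) = 2 → bit 0, carry out 1
  col 1: 1 + 1 + 1 (carry in) = 3 → bit 1, carry out 1
  col 2: 0 + 0 + 1 (carry in) = 1 → bit 1, carry out 0
  col 3: 1 + 0 + 0 (carry in) = 1 → bit 1, carry out 0
  col 4: 1 + 0 + 0 (carry in) = 1 → bit 1, carry out 0
  col 5: 0 + 1 + 0 (carry in) = 1 → bit 1, carry out 0
  col 6: 1 + 0 + 0 (carry in) = 1 → bit 1, carry out 0
  col 7: 0 + 0 + 0 (carry in) = 0 → bit 0, carry out 0
  col 8: 0 + 0 + 0 (carry in) = 0 → bit 0, carry out 0
  col 9: 0 + 1 + 0 (carry in) = 1 → bit 1, carry out 0
  col 10: 0 + 0 + 0 (carry in) = 0 → bit 0, carry out 0
Reading bits MSB→LSB: 01001111110
Strip leading zeros: 1001111110
= 1001111110


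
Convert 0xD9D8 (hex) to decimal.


Positional values:
Position 0: 8 × 16^0 = 8 × 1 = 8
Position 1: D × 16^1 = 13 × 16 = 208
Position 2: 9 × 16^2 = 9 × 256 = 2304
Position 3: D × 16^3 = 13 × 4096 = 53248
Sum = 8 + 208 + 2304 + 53248
= 55768


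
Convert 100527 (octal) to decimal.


Positional values:
Position 0: 7 × 8^0 = 7
Position 1: 2 × 8^1 = 16
Position 2: 5 × 8^2 = 320
Position 3: 0 × 8^3 = 0
Position 4: 0 × 8^4 = 0
Position 5: 1 × 8^5 = 32768
Sum = 7 + 16 + 320 + 0 + 0 + 32768
= 33111


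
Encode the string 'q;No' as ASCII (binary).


String: 'q;No'  (4 characters)
Per-character ASCII lookup:
  'q': lowercase starts at 97: 'q' = 97 + 16 = 113 → 1110001
  ';': special character: ';' = 59 → 111011
  'N': uppercase starts at 65: 'N' = 65 + 13 = 78 → 1001110
  'o': lowercase starts at 97: 'o' = 97 + 14 = 111 → 1101111
= 1110001 111011 1001110 1101111


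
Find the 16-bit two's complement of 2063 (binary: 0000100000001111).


Original: 0000100000001111
Step 1 - Invert all bits: 1111011111110000
Step 2 - Add 1: 1111011111110000 + 1
= 1111011111110001 (represents -2063)


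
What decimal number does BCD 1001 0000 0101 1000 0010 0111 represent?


Each 4-bit group → digit:
  1001 → 9
  0000 → 0
  0101 → 5
  1000 → 8
  0010 → 2
  0111 → 7
= 905827


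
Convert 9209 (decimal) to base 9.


Divide by 9 repeatedly:
9209 ÷ 9 = 1023 remainder 2
1023 ÷ 9 = 113 remainder 6
113 ÷ 9 = 12 remainder 5
12 ÷ 9 = 1 remainder 3
1 ÷ 9 = 0 remainder 1
Reading remainders bottom-up:
= 13562


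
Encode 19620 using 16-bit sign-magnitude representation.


Sign bit: 0 (positive)
Magnitude: 19620 = 100110010100100
= 0100110010100100


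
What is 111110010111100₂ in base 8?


Group into 3-bit groups: 111110010111100
  111 = 7
  110 = 6
  010 = 2
  111 = 7
  100 = 4
= 0o76274


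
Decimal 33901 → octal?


Divide by 8 repeatedly:
33901 ÷ 8 = 4237 remainder 5
4237 ÷ 8 = 529 remainder 5
529 ÷ 8 = 66 remainder 1
66 ÷ 8 = 8 remainder 2
8 ÷ 8 = 1 remainder 0
1 ÷ 8 = 0 remainder 1
Reading remainders bottom-up:
= 0o102155


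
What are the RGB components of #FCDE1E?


Hex: #FCDE1E
R = FC₁₆ = 252
G = DE₁₆ = 222
B = 1E₁₆ = 30
= RGB(252, 222, 30)


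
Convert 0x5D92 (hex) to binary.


Each hex digit → 4 binary bits:
  5 = 0101
  D = 1101
  9 = 1001
  2 = 0010
Concatenate: 0101 1101 1001 0010
= 0101110110010010


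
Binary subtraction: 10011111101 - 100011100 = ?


Align and subtract column by column (LSB to MSB, borrowing when needed):
  10011111101
- 00100011100
  -----------
  col 0: (1 - 0 borrow-in) - 0 → 1 - 0 = 1, borrow out 0
  col 1: (0 - 0 borrow-in) - 0 → 0 - 0 = 0, borrow out 0
  col 2: (1 - 0 borrow-in) - 1 → 1 - 1 = 0, borrow out 0
  col 3: (1 - 0 borrow-in) - 1 → 1 - 1 = 0, borrow out 0
  col 4: (1 - 0 borrow-in) - 1 → 1 - 1 = 0, borrow out 0
  col 5: (1 - 0 borrow-in) - 0 → 1 - 0 = 1, borrow out 0
  col 6: (1 - 0 borrow-in) - 0 → 1 - 0 = 1, borrow out 0
  col 7: (1 - 0 borrow-in) - 0 → 1 - 0 = 1, borrow out 0
  col 8: (0 - 0 borrow-in) - 1 → borrow from next column: (0+2) - 1 = 1, borrow out 1
  col 9: (0 - 1 borrow-in) - 0 → borrow from next column: (-1+2) - 0 = 1, borrow out 1
  col 10: (1 - 1 borrow-in) - 0 → 0 - 0 = 0, borrow out 0
Reading bits MSB→LSB: 01111100001
Strip leading zeros: 1111100001
= 1111100001
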